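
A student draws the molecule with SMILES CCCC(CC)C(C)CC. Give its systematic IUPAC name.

The longest continuous carbon chain has 7 atoms, so the parent hydride is heptane.
Choose the numbering such that the substituent locant set {3,4} is lower than {4,5} at the first point of difference.
With this numbering: an ethyl group at C-4; a methyl group at C-3.
The substituents are ordered alphabetically, ignoring any di-/tri- multipliers.
Assembling the pieces gives 4-ethyl-3-methylheptane.

4-ethyl-3-methylheptane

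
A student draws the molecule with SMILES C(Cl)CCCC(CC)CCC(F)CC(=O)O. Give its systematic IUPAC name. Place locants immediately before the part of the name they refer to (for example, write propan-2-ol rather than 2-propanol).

The longest chain bearing the –COOH group is 10 carbons long (decane).
The highest-priority functional group is a carboxylic acid (terminal –COOH), so the name ends in -oic acid.
Number the chain so that the carboxylic acid carbon is C-1 by definition.
With this numbering: a chloro group at C-10; an ethyl group at C-6; a fluoro group at C-3.
Prefixes are listed alphabetically: chloro, ethyl, fluoro.
The name is 10-chloro-6-ethyl-3-fluorodecanoic acid.

10-chloro-6-ethyl-3-fluorodecanoic acid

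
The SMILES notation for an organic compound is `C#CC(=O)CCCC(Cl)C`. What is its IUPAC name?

7-chlorooct-1-yn-3-one

The longest chain bearing the carbonyl and the multiple bond is 8 carbons long (octane).
The principal characteristic group is a ketone (C=O on an internal carbon), named with the suffix -one.
A C≡C triple bond in the chain gives the infix -yne-.
Number the chain so that numbering from this end puts the carbonyl group at C-3 rather than C-6.
That gives the carbonyl at C-3; the triple bond between C-1 and C-2; a chloro group at C-7.
Putting it together: 7-chlorooct-1-yn-3-one.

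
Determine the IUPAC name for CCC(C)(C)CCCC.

The longest continuous carbon chain has 7 atoms, so the parent hydride is heptane.
The numbering direction is chosen so that the substituent locant set {3,3} is lower than {5,5} at the first point of difference.
With this numbering: two methyl groups at C-3.
Assembling the pieces gives 3,3-dimethylheptane.

3,3-dimethylheptane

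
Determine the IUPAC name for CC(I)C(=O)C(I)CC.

The longest carbon chain that includes the carbonyl has 6 carbons, so the parent hydride is hexane.
A ketone (C=O on an internal carbon) is the principal characteristic group, giving the suffix -one.
Choose the numbering such that numbering from this end puts the carbonyl group at C-3 rather than C-4.
With this numbering: the carbonyl at C-3; iodo groups at C-2 and C-4.
The name is 2,4-diiodohexan-3-one.

2,4-diiodohexan-3-one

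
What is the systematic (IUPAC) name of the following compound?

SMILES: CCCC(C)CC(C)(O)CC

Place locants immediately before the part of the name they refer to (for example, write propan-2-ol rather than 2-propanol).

3,5-dimethyloctan-3-ol

The longest carbon chain that includes the –OH group has 8 carbons, so the parent hydride is octane.
An alcohol (–OH) is the principal characteristic group, giving the suffix -ol.
Number the chain so that numbering from this end puts the hydroxyl group at C-3 rather than C-6.
That gives the hydroxyl at C-3; methyl groups at C-3 and C-5.
The name is 3,5-dimethyloctan-3-ol.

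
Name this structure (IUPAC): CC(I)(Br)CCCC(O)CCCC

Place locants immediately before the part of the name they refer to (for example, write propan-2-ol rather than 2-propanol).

Counting along the main chain through the –OH group gives 10 carbons: the parent is decane.
The principal characteristic group is an alcohol (–OH), named with the suffix -ol.
Choose the numbering such that numbering from this end puts the hydroxyl group at C-5 rather than C-6.
That gives the hydroxyl at C-5; a bromo group at C-9; an iodo group at C-9.
Prefixes are listed alphabetically: bromo, iodo.
The name is 9-bromo-9-iododecan-5-ol.

9-bromo-9-iododecan-5-ol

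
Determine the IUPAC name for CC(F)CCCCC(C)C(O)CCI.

9-fluoro-1-iodo-4-methyldecan-3-ol

The longest chain bearing the –OH group is 10 carbons long (decane).
The highest-priority functional group is an alcohol (–OH), so the name ends in -ol.
Number the chain so that numbering from this end puts the hydroxyl group at C-3 rather than C-8.
That gives the hydroxyl at C-3; a fluoro group at C-9; an iodo group at C-1; a methyl group at C-4.
The substituents are ordered alphabetically, ignoring any di-/tri- multipliers.
The name is 9-fluoro-1-iodo-4-methyldecan-3-ol.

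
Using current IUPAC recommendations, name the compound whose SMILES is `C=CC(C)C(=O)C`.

Counting along the main chain through the carbonyl and the multiple bond gives 5 carbons: the parent is pentane.
The principal characteristic group is a ketone (C=O on an internal carbon), named with the suffix -one.
A C=C double bond in the chain gives the infix -ene-.
The numbering direction is chosen so that numbering from this end puts the carbonyl group at C-2 rather than C-4.
That gives the carbonyl at C-2; the double bond between C-4 and C-5; a methyl group at C-3.
The name is 3-methylpent-4-en-2-one.

3-methylpent-4-en-2-one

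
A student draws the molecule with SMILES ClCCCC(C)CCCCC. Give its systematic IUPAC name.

The parent chain contains 9 carbons (nonane).
Choose the numbering such that the substituent locant set {1,4} is lower than {6,9} at the first point of difference.
With this numbering: a chloro group at C-1; a methyl group at C-4.
Substituent prefixes are cited in alphabetical order (multiplying prefixes like di-/tri- are ignored for ordering).
The name is 1-chloro-4-methylnonane.

1-chloro-4-methylnonane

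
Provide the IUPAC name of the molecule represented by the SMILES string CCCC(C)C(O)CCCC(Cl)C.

The longest chain bearing the –OH group is 10 carbons long (decane).
An alcohol (–OH) is the principal characteristic group, giving the suffix -ol.
The numbering direction is chosen so that numbering from this end puts the hydroxyl group at C-5 rather than C-6.
With this numbering: the hydroxyl at C-5; a chloro group at C-9; a methyl group at C-4.
The substituents are ordered alphabetically, ignoring any di-/tri- multipliers.
Assembling the pieces gives 9-chloro-4-methyldecan-5-ol.

9-chloro-4-methyldecan-5-ol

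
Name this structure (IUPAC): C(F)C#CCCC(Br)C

The longest chain bearing the multiple bond is 7 carbons long (heptane).
A C≡C triple bond in the chain gives the infix -yne-.
Choose the numbering such that numbering from this end puts the triple bond at C-2 rather than C-5.
This places the triple bond between C-2 and C-3; a bromo group at C-6; a fluoro group at C-1.
Substituent prefixes are cited in alphabetical order (multiplying prefixes like di-/tri- are ignored for ordering).
The name is 6-bromo-1-fluorohept-2-yne.

6-bromo-1-fluorohept-2-yne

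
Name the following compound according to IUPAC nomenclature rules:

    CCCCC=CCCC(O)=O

The longest chain bearing the –COOH group and the multiple bond is 9 carbons long (nonane).
The highest-priority functional group is a carboxylic acid (terminal –COOH), so the name ends in -oic acid.
A C=C double bond in the chain gives the infix -ene-.
Choose the numbering such that the carboxylic acid carbon is C-1 by definition.
This places the double bond between C-4 and C-5.
Putting it together: non-4-enoic acid.

non-4-enoic acid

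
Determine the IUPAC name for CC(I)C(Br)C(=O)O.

Counting along the main chain through the –COOH group gives 4 carbons: the parent is butane.
The highest-priority functional group is a carboxylic acid (terminal –COOH), so the name ends in -oic acid.
The numbering direction is chosen so that the carboxylic acid carbon is C-1 by definition.
With this numbering: a bromo group at C-2; an iodo group at C-3.
Substituent prefixes are cited in alphabetical order (multiplying prefixes like di-/tri- are ignored for ordering).
The name is 2-bromo-3-iodobutanoic acid.

2-bromo-3-iodobutanoic acid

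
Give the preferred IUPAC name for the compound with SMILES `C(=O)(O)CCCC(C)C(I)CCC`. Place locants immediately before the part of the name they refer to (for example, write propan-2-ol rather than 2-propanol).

The longest chain bearing the –COOH group is 9 carbons long (nonane).
The highest-priority functional group is a carboxylic acid (terminal –COOH), so the name ends in -oic acid.
Choose the numbering such that the carboxylic acid carbon is C-1 by definition.
That gives an iodo group at C-6; a methyl group at C-5.
The substituents are ordered alphabetically, ignoring any di-/tri- multipliers.
The name is 6-iodo-5-methylnonanoic acid.

6-iodo-5-methylnonanoic acid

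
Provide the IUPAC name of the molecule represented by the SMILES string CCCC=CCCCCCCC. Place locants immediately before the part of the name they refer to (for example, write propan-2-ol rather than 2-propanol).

The longest carbon chain that includes the multiple bond has 12 carbons, so the parent hydride is dodecane.
A C=C double bond in the chain gives the infix -ene-.
The numbering direction is chosen so that numbering from this end puts the double bond at C-4 rather than C-8.
This places the double bond between C-4 and C-5.
Assembling the pieces gives dodec-4-ene.

dodec-4-ene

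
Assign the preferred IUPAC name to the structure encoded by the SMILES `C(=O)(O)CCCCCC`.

The longest carbon chain that includes the –COOH group has 7 carbons, so the parent hydride is heptane.
A carboxylic acid (terminal –COOH) is the principal characteristic group, giving the suffix -oic acid.
Choose the numbering such that the carboxylic acid carbon is C-1 by definition.
The name is heptanoic acid.

heptanoic acid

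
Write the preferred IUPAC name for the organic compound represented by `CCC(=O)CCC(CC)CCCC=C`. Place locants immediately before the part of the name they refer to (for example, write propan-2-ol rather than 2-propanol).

6-ethylundec-10-en-3-one

Counting along the main chain through the carbonyl and the multiple bond gives 11 carbons: the parent is undecane.
The principal characteristic group is a ketone (C=O on an internal carbon), named with the suffix -one.
There is one C=C double bond, indicated by the ending -ene.
Choose the numbering such that numbering from this end puts the carbonyl group at C-3 rather than C-9.
With this numbering: the carbonyl at C-3; the double bond between C-10 and C-11; an ethyl group at C-6.
The name is 6-ethylundec-10-en-3-one.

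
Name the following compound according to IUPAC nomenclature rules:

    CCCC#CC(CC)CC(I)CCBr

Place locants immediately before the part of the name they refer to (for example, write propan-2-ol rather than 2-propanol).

10-bromo-6-ethyl-8-iododec-4-yne

The longest chain bearing the multiple bond is 10 carbons long (decane).
A C≡C triple bond in the chain gives the infix -yne-.
The numbering direction is chosen so that numbering from this end puts the triple bond at C-4 rather than C-6.
With this numbering: the triple bond between C-4 and C-5; a bromo group at C-10; an ethyl group at C-6; an iodo group at C-8.
The substituents are ordered alphabetically, ignoring any di-/tri- multipliers.
Putting it together: 10-bromo-6-ethyl-8-iododec-4-yne.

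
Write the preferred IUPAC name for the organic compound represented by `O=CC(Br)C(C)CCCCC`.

The longest carbon chain that includes the –CHO group has 8 carbons, so the parent hydride is octane.
The principal characteristic group is an aldehyde (terminal –CHO), named with the suffix -al.
Number the chain so that the aldehyde carbon is C-1 by definition.
That gives a bromo group at C-2; a methyl group at C-3.
The substituents are ordered alphabetically, ignoring any di-/tri- multipliers.
Assembling the pieces gives 2-bromo-3-methyloctanal.

2-bromo-3-methyloctanal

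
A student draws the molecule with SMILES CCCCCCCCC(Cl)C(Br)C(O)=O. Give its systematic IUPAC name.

Counting along the main chain through the –COOH group gives 11 carbons: the parent is undecane.
The principal characteristic group is a carboxylic acid (terminal –COOH), named with the suffix -oic acid.
Number the chain so that the carboxylic acid carbon is C-1 by definition.
That gives a bromo group at C-2; a chloro group at C-3.
Substituent prefixes are cited in alphabetical order (multiplying prefixes like di-/tri- are ignored for ordering).
The name is 2-bromo-3-chloroundecanoic acid.

2-bromo-3-chloroundecanoic acid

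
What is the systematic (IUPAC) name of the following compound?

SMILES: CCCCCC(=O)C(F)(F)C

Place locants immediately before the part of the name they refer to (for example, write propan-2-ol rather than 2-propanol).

2,2-difluorooctan-3-one

The longest carbon chain that includes the carbonyl has 8 carbons, so the parent hydride is octane.
The principal characteristic group is a ketone (C=O on an internal carbon), named with the suffix -one.
Number the chain so that numbering from this end puts the carbonyl group at C-3 rather than C-6.
That gives the carbonyl at C-3; two fluoro groups at C-2.
Assembling the pieces gives 2,2-difluorooctan-3-one.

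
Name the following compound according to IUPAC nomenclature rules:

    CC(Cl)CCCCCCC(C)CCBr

1-bromo-10-chloro-3-methylundecane

The longest carbon chain is 11 atoms: the parent is undecane.
Number the chain so that the substituent locant set {1,3,10} is lower than {2,9,11} at the first point of difference.
That gives a bromo group at C-1; a chloro group at C-10; a methyl group at C-3.
Prefixes are listed alphabetically: bromo, chloro, methyl.
The name is 1-bromo-10-chloro-3-methylundecane.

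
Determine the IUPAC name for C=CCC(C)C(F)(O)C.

The longest carbon chain that includes the –OH group and the multiple bond has 6 carbons, so the parent hydride is hexane.
The principal characteristic group is an alcohol (–OH), named with the suffix -ol.
There is one C=C double bond, indicated by the ending -ene.
Number the chain so that numbering from this end puts the hydroxyl group at C-2 rather than C-5.
With this numbering: the hydroxyl at C-2; the double bond between C-5 and C-6; a fluoro group at C-2; a methyl group at C-3.
The substituents are ordered alphabetically, ignoring any di-/tri- multipliers.
The name is 2-fluoro-3-methylhex-5-en-2-ol.

2-fluoro-3-methylhex-5-en-2-ol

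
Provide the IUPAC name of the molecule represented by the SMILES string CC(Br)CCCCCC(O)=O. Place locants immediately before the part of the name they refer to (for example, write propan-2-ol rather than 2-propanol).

7-bromooctanoic acid

The longest carbon chain that includes the –COOH group has 8 carbons, so the parent hydride is octane.
The highest-priority functional group is a carboxylic acid (terminal –COOH), so the name ends in -oic acid.
Choose the numbering such that the carboxylic acid carbon is C-1 by definition.
This places a bromo group at C-7.
Assembling the pieces gives 7-bromooctanoic acid.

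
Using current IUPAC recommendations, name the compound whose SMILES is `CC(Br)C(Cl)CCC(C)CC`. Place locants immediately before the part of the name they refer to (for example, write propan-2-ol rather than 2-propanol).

The longest carbon chain is 8 atoms: the parent is octane.
Choose the numbering such that the substituent locant set {2,3,6} is lower than {3,6,7} at the first point of difference.
This places a bromo group at C-2; a chloro group at C-3; a methyl group at C-6.
Substituent prefixes are cited in alphabetical order (multiplying prefixes like di-/tri- are ignored for ordering).
Putting it together: 2-bromo-3-chloro-6-methyloctane.

2-bromo-3-chloro-6-methyloctane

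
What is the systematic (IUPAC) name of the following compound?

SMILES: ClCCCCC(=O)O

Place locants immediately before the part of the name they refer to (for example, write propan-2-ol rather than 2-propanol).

5-chloropentanoic acid

The longest chain bearing the –COOH group is 5 carbons long (pentane).
A carboxylic acid (terminal –COOH) is the principal characteristic group, giving the suffix -oic acid.
Choose the numbering such that the carboxylic acid carbon is C-1 by definition.
With this numbering: a chloro group at C-5.
Assembling the pieces gives 5-chloropentanoic acid.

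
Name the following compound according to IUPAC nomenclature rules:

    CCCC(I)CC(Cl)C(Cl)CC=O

Counting along the main chain through the –CHO group gives 9 carbons: the parent is nonane.
The principal characteristic group is an aldehyde (terminal –CHO), named with the suffix -al.
Number the chain so that the aldehyde carbon is C-1 by definition.
That gives chloro groups at C-3 and C-4; an iodo group at C-6.
Prefixes are listed alphabetically: chloro, iodo.
Putting it together: 3,4-dichloro-6-iodononanal.

3,4-dichloro-6-iodononanal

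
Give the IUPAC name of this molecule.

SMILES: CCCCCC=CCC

Counting along the main chain through the multiple bond gives 9 carbons: the parent is nonane.
A C=C double bond in the chain gives the infix -ene-.
The numbering direction is chosen so that numbering from this end puts the double bond at C-3 rather than C-6.
That gives the double bond between C-3 and C-4.
Assembling the pieces gives non-3-ene.

non-3-ene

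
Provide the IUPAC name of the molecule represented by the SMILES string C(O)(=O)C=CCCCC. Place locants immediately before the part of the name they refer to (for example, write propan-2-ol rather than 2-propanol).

Counting along the main chain through the –COOH group and the multiple bond gives 7 carbons: the parent is heptane.
The principal characteristic group is a carboxylic acid (terminal –COOH), named with the suffix -oic acid.
A C=C double bond in the chain gives the infix -ene-.
The numbering direction is chosen so that the carboxylic acid carbon is C-1 by definition.
This places the double bond between C-2 and C-3.
Assembling the pieces gives hept-2-enoic acid.

hept-2-enoic acid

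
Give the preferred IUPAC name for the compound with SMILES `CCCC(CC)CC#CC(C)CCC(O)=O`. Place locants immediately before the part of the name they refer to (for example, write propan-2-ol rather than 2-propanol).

8-ethyl-4-methylundec-5-ynoic acid

Counting along the main chain through the –COOH group and the multiple bond gives 11 carbons: the parent is undecane.
A carboxylic acid (terminal –COOH) is the principal characteristic group, giving the suffix -oic acid.
There is one C≡C triple bond, indicated by the ending -yne.
Choose the numbering such that the carboxylic acid carbon is C-1 by definition.
With this numbering: the triple bond between C-5 and C-6; an ethyl group at C-8; a methyl group at C-4.
The substituents are ordered alphabetically, ignoring any di-/tri- multipliers.
The name is 8-ethyl-4-methylundec-5-ynoic acid.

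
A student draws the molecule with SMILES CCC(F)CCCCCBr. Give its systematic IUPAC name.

1-bromo-6-fluorooctane

The parent chain contains 8 carbons (octane).
Number the chain so that the substituent locant set {1,6} is lower than {3,8} at the first point of difference.
That gives a bromo group at C-1; a fluoro group at C-6.
Prefixes are listed alphabetically: bromo, fluoro.
Putting it together: 1-bromo-6-fluorooctane.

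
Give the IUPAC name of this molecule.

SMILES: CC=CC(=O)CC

hex-4-en-3-one

The longest carbon chain that includes the carbonyl and the multiple bond has 6 carbons, so the parent hydride is hexane.
A ketone (C=O on an internal carbon) is the principal characteristic group, giving the suffix -one.
A C=C double bond in the chain gives the infix -ene-.
Choose the numbering such that numbering from this end puts the carbonyl group at C-3 rather than C-4.
That gives the carbonyl at C-3; the double bond between C-4 and C-5.
Putting it together: hex-4-en-3-one.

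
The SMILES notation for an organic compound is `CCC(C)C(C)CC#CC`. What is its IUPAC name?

5,6-dimethyloct-2-yne

The longest chain bearing the multiple bond is 8 carbons long (octane).
There is one C≡C triple bond, indicated by the ending -yne.
Number the chain so that numbering from this end puts the triple bond at C-2 rather than C-6.
With this numbering: the triple bond between C-2 and C-3; methyl groups at C-5 and C-6.
Putting it together: 5,6-dimethyloct-2-yne.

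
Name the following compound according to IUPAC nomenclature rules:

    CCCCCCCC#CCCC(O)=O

The longest chain bearing the –COOH group and the multiple bond is 12 carbons long (dodecane).
A carboxylic acid (terminal –COOH) is the principal characteristic group, giving the suffix -oic acid.
The chain contains a C≡C triple bond, so the unsaturation ending is -yne.
Choose the numbering such that the carboxylic acid carbon is C-1 by definition.
That gives the triple bond between C-4 and C-5.
Assembling the pieces gives dodec-4-ynoic acid.

dodec-4-ynoic acid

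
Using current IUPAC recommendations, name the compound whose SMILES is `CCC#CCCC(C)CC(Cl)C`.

9-chloro-7-methyldec-3-yne

The longest chain bearing the multiple bond is 10 carbons long (decane).
A C≡C triple bond in the chain gives the infix -yne-.
The numbering direction is chosen so that numbering from this end puts the triple bond at C-3 rather than C-7.
That gives the triple bond between C-3 and C-4; a chloro group at C-9; a methyl group at C-7.
Substituent prefixes are cited in alphabetical order (multiplying prefixes like di-/tri- are ignored for ordering).
Putting it together: 9-chloro-7-methyldec-3-yne.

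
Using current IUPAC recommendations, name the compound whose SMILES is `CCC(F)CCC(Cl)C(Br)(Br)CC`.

3,3-dibromo-4-chloro-7-fluorononane

The longest continuous carbon chain has 9 atoms, so the parent hydride is nonane.
Choose the numbering such that the substituent locant set {3,3,4,7} is lower than {3,6,7,7} at the first point of difference.
With this numbering: two bromo groups at C-3; a chloro group at C-4; a fluoro group at C-7.
The substituents are ordered alphabetically, ignoring any di-/tri- multipliers.
Putting it together: 3,3-dibromo-4-chloro-7-fluorononane.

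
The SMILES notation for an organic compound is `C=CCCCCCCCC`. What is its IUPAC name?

Counting along the main chain through the multiple bond gives 10 carbons: the parent is decane.
A C=C double bond in the chain gives the infix -ene-.
The numbering direction is chosen so that numbering from this end puts the double bond at C-1 rather than C-9.
This places the double bond between C-1 and C-2.
Assembling the pieces gives dec-1-ene.

dec-1-ene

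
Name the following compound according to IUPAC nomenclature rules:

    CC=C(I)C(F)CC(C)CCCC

The longest chain bearing the multiple bond is 10 carbons long (decane).
There is one C=C double bond, indicated by the ending -ene.
Choose the numbering such that numbering from this end puts the double bond at C-2 rather than C-8.
This places the double bond between C-2 and C-3; a fluoro group at C-4; an iodo group at C-3; a methyl group at C-6.
The substituents are ordered alphabetically, ignoring any di-/tri- multipliers.
The name is 4-fluoro-3-iodo-6-methyldec-2-ene.

4-fluoro-3-iodo-6-methyldec-2-ene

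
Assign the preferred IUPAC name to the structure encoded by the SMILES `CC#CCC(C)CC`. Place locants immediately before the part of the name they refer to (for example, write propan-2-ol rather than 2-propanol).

5-methylhept-2-yne

Counting along the main chain through the multiple bond gives 7 carbons: the parent is heptane.
The chain contains a C≡C triple bond, so the unsaturation ending is -yne.
The numbering direction is chosen so that numbering from this end puts the triple bond at C-2 rather than C-5.
With this numbering: the triple bond between C-2 and C-3; a methyl group at C-5.
Assembling the pieces gives 5-methylhept-2-yne.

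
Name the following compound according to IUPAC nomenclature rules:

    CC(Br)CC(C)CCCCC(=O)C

9-bromo-7-methyldecan-2-one

The longest chain bearing the carbonyl is 10 carbons long (decane).
The principal characteristic group is a ketone (C=O on an internal carbon), named with the suffix -one.
Choose the numbering such that numbering from this end puts the carbonyl group at C-2 rather than C-9.
This places the carbonyl at C-2; a bromo group at C-9; a methyl group at C-7.
Substituent prefixes are cited in alphabetical order (multiplying prefixes like di-/tri- are ignored for ordering).
The name is 9-bromo-7-methyldecan-2-one.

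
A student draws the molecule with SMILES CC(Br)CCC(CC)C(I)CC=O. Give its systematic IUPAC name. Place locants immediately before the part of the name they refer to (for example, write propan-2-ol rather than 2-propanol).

7-bromo-4-ethyl-3-iodooctanal

The longest chain bearing the –CHO group is 8 carbons long (octane).
An aldehyde (terminal –CHO) is the principal characteristic group, giving the suffix -al.
The numbering direction is chosen so that the aldehyde carbon is C-1 by definition.
With this numbering: a bromo group at C-7; an ethyl group at C-4; an iodo group at C-3.
Prefixes are listed alphabetically: bromo, ethyl, iodo.
Assembling the pieces gives 7-bromo-4-ethyl-3-iodooctanal.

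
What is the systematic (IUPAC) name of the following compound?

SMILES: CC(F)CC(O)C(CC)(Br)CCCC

Counting along the main chain through the –OH group gives 9 carbons: the parent is nonane.
The principal characteristic group is an alcohol (–OH), named with the suffix -ol.
Number the chain so that numbering from this end puts the hydroxyl group at C-4 rather than C-6.
This places the hydroxyl at C-4; a bromo group at C-5; an ethyl group at C-5; a fluoro group at C-2.
Substituent prefixes are cited in alphabetical order (multiplying prefixes like di-/tri- are ignored for ordering).
Assembling the pieces gives 5-bromo-5-ethyl-2-fluorononan-4-ol.

5-bromo-5-ethyl-2-fluorononan-4-ol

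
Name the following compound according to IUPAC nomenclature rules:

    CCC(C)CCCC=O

5-methylheptanal

The longest carbon chain that includes the –CHO group has 7 carbons, so the parent hydride is heptane.
The highest-priority functional group is an aldehyde (terminal –CHO), so the name ends in -al.
Number the chain so that the aldehyde carbon is C-1 by definition.
That gives a methyl group at C-5.
The name is 5-methylheptanal.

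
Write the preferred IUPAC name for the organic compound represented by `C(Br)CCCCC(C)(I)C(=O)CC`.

Counting along the main chain through the carbonyl gives 9 carbons: the parent is nonane.
The principal characteristic group is a ketone (C=O on an internal carbon), named with the suffix -one.
Number the chain so that numbering from this end puts the carbonyl group at C-3 rather than C-7.
This places the carbonyl at C-3; a bromo group at C-9; an iodo group at C-4; a methyl group at C-4.
The substituents are ordered alphabetically, ignoring any di-/tri- multipliers.
The name is 9-bromo-4-iodo-4-methylnonan-3-one.

9-bromo-4-iodo-4-methylnonan-3-one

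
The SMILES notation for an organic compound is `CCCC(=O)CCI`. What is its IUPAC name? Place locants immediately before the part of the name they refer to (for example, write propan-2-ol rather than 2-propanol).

1-iodohexan-3-one

The longest chain bearing the carbonyl is 6 carbons long (hexane).
A ketone (C=O on an internal carbon) is the principal characteristic group, giving the suffix -one.
Choose the numbering such that numbering from this end puts the carbonyl group at C-3 rather than C-4.
With this numbering: the carbonyl at C-3; an iodo group at C-1.
The name is 1-iodohexan-3-one.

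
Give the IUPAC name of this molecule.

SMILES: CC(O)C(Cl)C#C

The longest carbon chain that includes the –OH group and the multiple bond has 5 carbons, so the parent hydride is pentane.
The principal characteristic group is an alcohol (–OH), named with the suffix -ol.
The chain contains a C≡C triple bond, so the unsaturation ending is -yne.
Number the chain so that numbering from this end puts the hydroxyl group at C-2 rather than C-4.
With this numbering: the hydroxyl at C-2; the triple bond between C-4 and C-5; a chloro group at C-3.
The name is 3-chloropent-4-yn-2-ol.

3-chloropent-4-yn-2-ol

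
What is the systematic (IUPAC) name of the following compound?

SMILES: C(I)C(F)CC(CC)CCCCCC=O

7-ethyl-9-fluoro-10-iododecanal

Counting along the main chain through the –CHO group gives 10 carbons: the parent is decane.
An aldehyde (terminal –CHO) is the principal characteristic group, giving the suffix -al.
Number the chain so that the aldehyde carbon is C-1 by definition.
With this numbering: an ethyl group at C-7; a fluoro group at C-9; an iodo group at C-10.
Prefixes are listed alphabetically: ethyl, fluoro, iodo.
Putting it together: 7-ethyl-9-fluoro-10-iododecanal.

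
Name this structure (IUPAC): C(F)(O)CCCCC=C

1-fluorohept-6-en-1-ol

The longest carbon chain that includes the –OH group and the multiple bond has 7 carbons, so the parent hydride is heptane.
The principal characteristic group is an alcohol (–OH), named with the suffix -ol.
There is one C=C double bond, indicated by the ending -ene.
Number the chain so that numbering from this end puts the hydroxyl group at C-1 rather than C-7.
This places the hydroxyl at C-1; the double bond between C-6 and C-7; a fluoro group at C-1.
Assembling the pieces gives 1-fluorohept-6-en-1-ol.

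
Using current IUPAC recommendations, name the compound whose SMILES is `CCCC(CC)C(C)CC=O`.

4-ethyl-3-methylheptanal

Counting along the main chain through the –CHO group gives 7 carbons: the parent is heptane.
An aldehyde (terminal –CHO) is the principal characteristic group, giving the suffix -al.
The numbering direction is chosen so that the aldehyde carbon is C-1 by definition.
This places an ethyl group at C-4; a methyl group at C-3.
Prefixes are listed alphabetically: ethyl, methyl.
The name is 4-ethyl-3-methylheptanal.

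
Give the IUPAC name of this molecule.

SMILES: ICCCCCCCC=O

The longest carbon chain that includes the –CHO group has 8 carbons, so the parent hydride is octane.
The principal characteristic group is an aldehyde (terminal –CHO), named with the suffix -al.
The numbering direction is chosen so that the aldehyde carbon is C-1 by definition.
With this numbering: an iodo group at C-8.
Assembling the pieces gives 8-iodooctanal.

8-iodooctanal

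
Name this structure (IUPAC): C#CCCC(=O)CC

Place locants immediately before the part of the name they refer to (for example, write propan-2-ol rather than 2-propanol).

hept-6-yn-3-one

Counting along the main chain through the carbonyl and the multiple bond gives 7 carbons: the parent is heptane.
A ketone (C=O on an internal carbon) is the principal characteristic group, giving the suffix -one.
A C≡C triple bond in the chain gives the infix -yne-.
The numbering direction is chosen so that numbering from this end puts the carbonyl group at C-3 rather than C-5.
That gives the carbonyl at C-3; the triple bond between C-6 and C-7.
Putting it together: hept-6-yn-3-one.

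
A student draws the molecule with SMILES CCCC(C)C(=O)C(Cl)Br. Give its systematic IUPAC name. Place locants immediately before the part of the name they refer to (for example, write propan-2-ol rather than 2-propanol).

1-bromo-1-chloro-3-methylhexan-2-one

Counting along the main chain through the carbonyl gives 6 carbons: the parent is hexane.
The highest-priority functional group is a ketone (C=O on an internal carbon), so the name ends in -one.
Choose the numbering such that numbering from this end puts the carbonyl group at C-2 rather than C-5.
This places the carbonyl at C-2; a bromo group at C-1; a chloro group at C-1; a methyl group at C-3.
The substituents are ordered alphabetically, ignoring any di-/tri- multipliers.
Assembling the pieces gives 1-bromo-1-chloro-3-methylhexan-2-one.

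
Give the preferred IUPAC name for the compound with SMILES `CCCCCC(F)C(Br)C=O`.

The longest carbon chain that includes the –CHO group has 8 carbons, so the parent hydride is octane.
The principal characteristic group is an aldehyde (terminal –CHO), named with the suffix -al.
Choose the numbering such that the aldehyde carbon is C-1 by definition.
With this numbering: a bromo group at C-2; a fluoro group at C-3.
The substituents are ordered alphabetically, ignoring any di-/tri- multipliers.
Putting it together: 2-bromo-3-fluorooctanal.

2-bromo-3-fluorooctanal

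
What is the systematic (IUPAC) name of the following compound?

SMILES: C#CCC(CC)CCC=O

4-ethylhept-6-ynal

The longest carbon chain that includes the –CHO group and the multiple bond has 7 carbons, so the parent hydride is heptane.
The principal characteristic group is an aldehyde (terminal –CHO), named with the suffix -al.
The chain contains a C≡C triple bond, so the unsaturation ending is -yne.
Number the chain so that the aldehyde carbon is C-1 by definition.
With this numbering: the triple bond between C-6 and C-7; an ethyl group at C-4.
The name is 4-ethylhept-6-ynal.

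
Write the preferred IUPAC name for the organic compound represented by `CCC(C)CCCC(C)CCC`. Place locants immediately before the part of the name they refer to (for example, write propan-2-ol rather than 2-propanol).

3,7-dimethyldecane

The parent chain contains 10 carbons (decane).
Choose the numbering such that the substituent locant set {3,7} is lower than {4,8} at the first point of difference.
That gives methyl groups at C-3 and C-7.
Putting it together: 3,7-dimethyldecane.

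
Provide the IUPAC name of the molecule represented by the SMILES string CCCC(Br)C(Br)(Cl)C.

2,3-dibromo-2-chlorohexane

The parent chain contains 6 carbons (hexane).
Number the chain so that the substituent locant set {2,2,3} is lower than {4,5,5} at the first point of difference.
That gives bromo groups at C-2 and C-3; a chloro group at C-2.
The substituents are ordered alphabetically, ignoring any di-/tri- multipliers.
Putting it together: 2,3-dibromo-2-chlorohexane.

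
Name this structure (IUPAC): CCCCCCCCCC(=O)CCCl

Counting along the main chain through the carbonyl gives 12 carbons: the parent is dodecane.
The highest-priority functional group is a ketone (C=O on an internal carbon), so the name ends in -one.
Number the chain so that numbering from this end puts the carbonyl group at C-3 rather than C-10.
That gives the carbonyl at C-3; a chloro group at C-1.
The name is 1-chlorododecan-3-one.

1-chlorododecan-3-one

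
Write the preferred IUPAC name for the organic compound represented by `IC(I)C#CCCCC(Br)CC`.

7-bromo-1,1-diiodonon-2-yne

The longest carbon chain that includes the multiple bond has 9 carbons, so the parent hydride is nonane.
A C≡C triple bond in the chain gives the infix -yne-.
Choose the numbering such that numbering from this end puts the triple bond at C-2 rather than C-7.
This places the triple bond between C-2 and C-3; a bromo group at C-7; two iodo groups at C-1.
Substituent prefixes are cited in alphabetical order (multiplying prefixes like di-/tri- are ignored for ordering).
The name is 7-bromo-1,1-diiodonon-2-yne.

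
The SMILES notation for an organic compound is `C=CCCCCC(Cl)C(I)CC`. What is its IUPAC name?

The longest carbon chain that includes the multiple bond has 10 carbons, so the parent hydride is decane.
There is one C=C double bond, indicated by the ending -ene.
The numbering direction is chosen so that numbering from this end puts the double bond at C-1 rather than C-9.
With this numbering: the double bond between C-1 and C-2; a chloro group at C-7; an iodo group at C-8.
Substituent prefixes are cited in alphabetical order (multiplying prefixes like di-/tri- are ignored for ordering).
Putting it together: 7-chloro-8-iododec-1-ene.

7-chloro-8-iododec-1-ene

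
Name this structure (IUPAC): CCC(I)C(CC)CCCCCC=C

Counting along the main chain through the multiple bond gives 11 carbons: the parent is undecane.
The chain contains a C=C double bond, so the unsaturation ending is -ene.
Number the chain so that numbering from this end puts the double bond at C-1 rather than C-10.
That gives the double bond between C-1 and C-2; an ethyl group at C-8; an iodo group at C-9.
Substituent prefixes are cited in alphabetical order (multiplying prefixes like di-/tri- are ignored for ordering).
Assembling the pieces gives 8-ethyl-9-iodoundec-1-ene.

8-ethyl-9-iodoundec-1-ene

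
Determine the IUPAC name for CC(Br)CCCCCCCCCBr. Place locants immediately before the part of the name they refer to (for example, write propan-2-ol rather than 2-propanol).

The longest carbon chain is 11 atoms: the parent is undecane.
The numbering direction is chosen so that the substituent locant set {1,10} is lower than {2,11} at the first point of difference.
With this numbering: bromo groups at C-1 and C-10.
Putting it together: 1,10-dibromoundecane.

1,10-dibromoundecane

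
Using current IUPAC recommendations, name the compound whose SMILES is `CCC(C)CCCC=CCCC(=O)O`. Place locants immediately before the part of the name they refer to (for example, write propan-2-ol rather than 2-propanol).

9-methylundec-4-enoic acid

Counting along the main chain through the –COOH group and the multiple bond gives 11 carbons: the parent is undecane.
A carboxylic acid (terminal –COOH) is the principal characteristic group, giving the suffix -oic acid.
A C=C double bond in the chain gives the infix -ene-.
The numbering direction is chosen so that the carboxylic acid carbon is C-1 by definition.
This places the double bond between C-4 and C-5; a methyl group at C-9.
Assembling the pieces gives 9-methylundec-4-enoic acid.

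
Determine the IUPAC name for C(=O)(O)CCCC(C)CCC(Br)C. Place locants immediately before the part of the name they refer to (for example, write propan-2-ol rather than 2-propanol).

8-bromo-5-methylnonanoic acid

The longest carbon chain that includes the –COOH group has 9 carbons, so the parent hydride is nonane.
The principal characteristic group is a carboxylic acid (terminal –COOH), named with the suffix -oic acid.
The numbering direction is chosen so that the carboxylic acid carbon is C-1 by definition.
That gives a bromo group at C-8; a methyl group at C-5.
The substituents are ordered alphabetically, ignoring any di-/tri- multipliers.
The name is 8-bromo-5-methylnonanoic acid.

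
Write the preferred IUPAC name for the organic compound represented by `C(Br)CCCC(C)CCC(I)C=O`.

Counting along the main chain through the –CHO group gives 9 carbons: the parent is nonane.
The highest-priority functional group is an aldehyde (terminal –CHO), so the name ends in -al.
Choose the numbering such that the aldehyde carbon is C-1 by definition.
With this numbering: a bromo group at C-9; an iodo group at C-2; a methyl group at C-5.
Prefixes are listed alphabetically: bromo, iodo, methyl.
Putting it together: 9-bromo-2-iodo-5-methylnonanal.

9-bromo-2-iodo-5-methylnonanal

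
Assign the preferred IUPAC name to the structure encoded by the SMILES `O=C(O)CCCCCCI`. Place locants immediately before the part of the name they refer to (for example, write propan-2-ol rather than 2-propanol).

Counting along the main chain through the –COOH group gives 7 carbons: the parent is heptane.
The highest-priority functional group is a carboxylic acid (terminal –COOH), so the name ends in -oic acid.
Number the chain so that the carboxylic acid carbon is C-1 by definition.
This places an iodo group at C-7.
Assembling the pieces gives 7-iodoheptanoic acid.

7-iodoheptanoic acid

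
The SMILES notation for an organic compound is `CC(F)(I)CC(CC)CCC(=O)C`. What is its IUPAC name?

5-ethyl-7-fluoro-7-iodooctan-2-one

The longest carbon chain that includes the carbonyl has 8 carbons, so the parent hydride is octane.
The principal characteristic group is a ketone (C=O on an internal carbon), named with the suffix -one.
Number the chain so that numbering from this end puts the carbonyl group at C-2 rather than C-7.
That gives the carbonyl at C-2; an ethyl group at C-5; a fluoro group at C-7; an iodo group at C-7.
Substituent prefixes are cited in alphabetical order (multiplying prefixes like di-/tri- are ignored for ordering).
The name is 5-ethyl-7-fluoro-7-iodooctan-2-one.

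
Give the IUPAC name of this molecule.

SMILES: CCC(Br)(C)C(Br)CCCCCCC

The longest continuous carbon chain has 11 atoms, so the parent hydride is undecane.
Number the chain so that the substituent locant set {3,3,4} is lower than {8,9,9} at the first point of difference.
That gives bromo groups at C-3 and C-4; a methyl group at C-3.
Substituent prefixes are cited in alphabetical order (multiplying prefixes like di-/tri- are ignored for ordering).
The name is 3,4-dibromo-3-methylundecane.

3,4-dibromo-3-methylundecane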